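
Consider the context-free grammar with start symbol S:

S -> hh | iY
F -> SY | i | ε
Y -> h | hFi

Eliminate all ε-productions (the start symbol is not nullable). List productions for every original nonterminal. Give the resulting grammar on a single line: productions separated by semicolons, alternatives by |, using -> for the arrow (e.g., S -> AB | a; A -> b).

Nullable set: {F}.
Drop F -> ε.
Y -> hFi: F nullable, giving hFi | hi.
Unchanged (no nullable symbols): S -> hh; S -> iY; F -> SY; F -> i; Y -> h.

S -> hh | iY; F -> i | SY; Y -> h | hi | hFi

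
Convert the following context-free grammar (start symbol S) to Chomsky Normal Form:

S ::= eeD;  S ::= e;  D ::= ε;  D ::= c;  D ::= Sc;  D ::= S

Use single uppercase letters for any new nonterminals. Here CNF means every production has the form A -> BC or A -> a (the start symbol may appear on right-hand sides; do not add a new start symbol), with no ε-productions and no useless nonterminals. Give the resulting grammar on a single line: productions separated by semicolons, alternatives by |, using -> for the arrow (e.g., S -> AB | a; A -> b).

Nullable: {D}; after ε-elimination: S -> e | ee | eeD; D -> S | c | Sc.
After unit-elimination: S -> e | ee | eeD; D -> c | e | Sc | ee | eeD.
TERM: introduce A -> c, B -> e and substitute in every rule of length ≥2.
BIN: D -> BBD becomes D -> BC, C -> BD; S -> BBD becomes S -> BE, E -> BD.

S -> e | BB | BE; A -> c; B -> e; C -> BD; D -> c | e | BB | BC | SA; E -> BD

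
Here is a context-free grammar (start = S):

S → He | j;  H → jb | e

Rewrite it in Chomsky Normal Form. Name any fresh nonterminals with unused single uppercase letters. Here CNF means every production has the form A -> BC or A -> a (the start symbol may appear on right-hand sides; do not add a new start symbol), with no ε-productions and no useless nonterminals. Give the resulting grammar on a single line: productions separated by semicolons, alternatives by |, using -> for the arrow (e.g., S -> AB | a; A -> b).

No ε-productions.
No unit productions to eliminate.
TERM: introduce B -> b, C -> e, A -> j and substitute in every rule of length ≥2.

S -> j | HC; A -> j; B -> b; C -> e; H -> e | AB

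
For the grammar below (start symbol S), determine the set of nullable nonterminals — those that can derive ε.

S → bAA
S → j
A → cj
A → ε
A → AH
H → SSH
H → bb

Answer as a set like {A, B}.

Directly nullable (have an ε-rule): {A}.
Not nullable: H, S — each has a terminal in every rule's right-hand side or depends on a non-nullable symbol.

{A}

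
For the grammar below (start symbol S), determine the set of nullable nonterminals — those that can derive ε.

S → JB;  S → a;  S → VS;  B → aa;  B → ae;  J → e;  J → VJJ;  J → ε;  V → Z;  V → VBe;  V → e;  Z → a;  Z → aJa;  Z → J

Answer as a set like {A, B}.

Directly nullable (have an ε-rule): {J}.
Z is nullable via Z -> J (every symbol on the right is already known nullable).
V is nullable via V -> Z (every symbol on the right is already known nullable).
Not nullable: B, S — each has a terminal in every rule's right-hand side or depends on a non-nullable symbol.

{J, V, Z}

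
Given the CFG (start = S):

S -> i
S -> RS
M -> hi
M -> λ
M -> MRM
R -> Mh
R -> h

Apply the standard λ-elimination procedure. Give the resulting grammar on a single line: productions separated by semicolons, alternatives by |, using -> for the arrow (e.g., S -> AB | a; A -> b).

Nullable set: {M}.
Drop M -> λ.
M -> MRM: M, M nullable, giving MR | MRM | R | RM.
R -> Mh: M nullable, giving Mh | h.
Unchanged (no nullable symbols): S -> RS; S -> i; M -> hi; R -> h.

S -> i | RS; M -> R | MR | RM | hi | MRM; R -> h | Mh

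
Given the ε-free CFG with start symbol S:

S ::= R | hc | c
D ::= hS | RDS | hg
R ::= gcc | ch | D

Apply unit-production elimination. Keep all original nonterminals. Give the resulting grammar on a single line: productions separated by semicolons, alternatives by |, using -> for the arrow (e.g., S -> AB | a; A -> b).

S -> c | ch | hS | hc | hg | RDS | gcc; D -> hS | hg | RDS; R -> ch | hS | hg | RDS | gcc

Unit productions: R->D, S->R.
Unit pairs (A ⇒* B via units): (R,D), (S,D), (S,R).
S: inherits non-unit rules of {D, R, S} → RDS | c | ch | gcc | hS | hc | hg.
D: inherits non-unit rules of {D} → RDS | hS | hg.
R: inherits non-unit rules of {D, R} → RDS | ch | gcc | hS | hg.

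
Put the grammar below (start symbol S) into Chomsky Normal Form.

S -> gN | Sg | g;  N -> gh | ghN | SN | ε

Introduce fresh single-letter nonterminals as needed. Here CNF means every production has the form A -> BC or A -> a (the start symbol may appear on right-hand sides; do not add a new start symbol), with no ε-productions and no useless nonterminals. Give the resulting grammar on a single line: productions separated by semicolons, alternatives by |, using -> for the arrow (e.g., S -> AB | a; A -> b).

S -> g | AN | SA; A -> g; B -> h; C -> BN; N -> g | AB | AC | AN | SA | SN

Nullable: {N}; after ε-elimination: S -> g | Sg | gN; N -> S | SN | gh | ghN.
After unit-elimination: S -> g | Sg | gN; N -> g | SN | Sg | gN | gh | ghN.
TERM: introduce A -> g, B -> h and substitute in every rule of length ≥2.
BIN: N -> ABN becomes N -> AC, C -> BN.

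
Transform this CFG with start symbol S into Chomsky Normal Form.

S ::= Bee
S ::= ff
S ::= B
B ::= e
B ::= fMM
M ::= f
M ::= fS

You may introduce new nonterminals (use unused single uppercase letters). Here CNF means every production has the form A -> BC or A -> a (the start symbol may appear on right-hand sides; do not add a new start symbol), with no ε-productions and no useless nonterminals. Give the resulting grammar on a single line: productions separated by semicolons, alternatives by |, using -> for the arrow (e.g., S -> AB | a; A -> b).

S -> e | AA | AE | BF; A -> f; B -> e | AD; C -> e; D -> MM; E -> MM; F -> CC; M -> f | AS

No ε-productions.
After unit-elimination: S -> e | ff | Bee | fMM; B -> e | fMM; M -> f | fS.
TERM: introduce C -> e, A -> f and substitute in every rule of length ≥2.
BIN: B -> AMM becomes B -> AD, D -> MM; S -> AMM becomes S -> AE, E -> MM; S -> BCC becomes S -> BF, F -> CC.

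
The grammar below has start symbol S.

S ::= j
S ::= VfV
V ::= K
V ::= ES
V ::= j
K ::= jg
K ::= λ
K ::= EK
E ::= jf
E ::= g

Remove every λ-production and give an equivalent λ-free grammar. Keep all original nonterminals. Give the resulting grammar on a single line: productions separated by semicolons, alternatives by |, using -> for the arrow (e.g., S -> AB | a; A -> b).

Nullable set: {K, V}.
S -> VfV: V, V nullable, giving Vf | VfV | f | fV.
Drop K -> λ.
K -> EK: K nullable, giving E | EK.
V -> K: K nullable, giving K.
Unchanged (no nullable symbols): S -> j; E -> g; E -> jf; K -> jg; V -> ES; V -> j.

S -> f | j | Vf | fV | VfV; E -> g | jf; K -> E | EK | jg; V -> K | j | ES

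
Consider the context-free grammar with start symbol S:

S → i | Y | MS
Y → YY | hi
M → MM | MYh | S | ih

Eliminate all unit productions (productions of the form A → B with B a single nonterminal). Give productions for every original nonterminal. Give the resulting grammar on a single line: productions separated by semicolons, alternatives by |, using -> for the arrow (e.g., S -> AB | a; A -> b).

Unit productions: M->S, S->Y.
Unit pairs (A ⇒* B via units): (M,S), (M,Y), (S,Y).
S: inherits non-unit rules of {S, Y} → MS | YY | hi | i.
M: inherits non-unit rules of {M, S, Y} → MM | MS | MYh | YY | hi | i | ih.
Y: inherits non-unit rules of {Y} → YY | hi.

S -> i | MS | YY | hi; M -> i | MM | MS | YY | hi | ih | MYh; Y -> YY | hi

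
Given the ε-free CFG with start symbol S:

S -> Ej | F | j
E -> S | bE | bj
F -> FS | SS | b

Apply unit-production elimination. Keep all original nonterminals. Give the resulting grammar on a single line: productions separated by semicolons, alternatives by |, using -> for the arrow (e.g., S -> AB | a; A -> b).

Unit productions: E->S, S->F.
Unit pairs (A ⇒* B via units): (E,F), (E,S), (S,F).
S: inherits non-unit rules of {F, S} → Ej | FS | SS | b | j.
E: inherits non-unit rules of {E, F, S} → Ej | FS | SS | b | bE | bj | j.
F: inherits non-unit rules of {F} → FS | SS | b.

S -> b | j | Ej | FS | SS; E -> b | j | Ej | FS | SS | bE | bj; F -> b | FS | SS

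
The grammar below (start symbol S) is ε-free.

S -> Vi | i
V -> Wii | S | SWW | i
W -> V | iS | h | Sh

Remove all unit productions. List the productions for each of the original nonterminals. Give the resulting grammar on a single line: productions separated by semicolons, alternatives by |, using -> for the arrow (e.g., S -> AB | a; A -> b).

S -> i | Vi; V -> i | Vi | SWW | Wii; W -> h | i | Sh | Vi | iS | SWW | Wii

Unit productions: V->S, W->V.
Unit pairs (A ⇒* B via units): (V,S), (W,S), (W,V).
S: inherits non-unit rules of {S} → Vi | i.
V: inherits non-unit rules of {S, V} → SWW | Vi | Wii | i.
W: inherits non-unit rules of {S, V, W} → SWW | Sh | Vi | Wii | h | i | iS.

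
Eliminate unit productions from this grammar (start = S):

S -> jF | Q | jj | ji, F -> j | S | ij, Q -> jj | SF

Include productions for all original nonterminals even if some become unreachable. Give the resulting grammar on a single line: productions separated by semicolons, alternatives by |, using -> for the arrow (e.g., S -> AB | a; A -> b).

S -> SF | jF | ji | jj; F -> j | SF | ij | jF | ji | jj; Q -> SF | jj

Unit productions: F->S, S->Q.
Unit pairs (A ⇒* B via units): (F,Q), (F,S), (S,Q).
S: inherits non-unit rules of {Q, S} → SF | jF | ji | jj.
F: inherits non-unit rules of {F, Q, S} → SF | ij | j | jF | ji | jj.
Q: inherits non-unit rules of {Q} → SF | jj.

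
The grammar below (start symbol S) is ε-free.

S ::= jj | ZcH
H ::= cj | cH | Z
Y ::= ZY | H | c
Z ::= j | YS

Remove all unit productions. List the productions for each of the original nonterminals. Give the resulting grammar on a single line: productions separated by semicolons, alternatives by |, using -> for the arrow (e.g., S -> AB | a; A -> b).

Unit productions: H->Z, Y->H.
Unit pairs (A ⇒* B via units): (H,Z), (Y,H), (Y,Z).
S: inherits non-unit rules of {S} → ZcH | jj.
H: inherits non-unit rules of {H, Z} → YS | cH | cj | j.
Y: inherits non-unit rules of {H, Y, Z} → YS | ZY | c | cH | cj | j.
Z: inherits non-unit rules of {Z} → YS | j.

S -> jj | ZcH; H -> j | YS | cH | cj; Y -> c | j | YS | ZY | cH | cj; Z -> j | YS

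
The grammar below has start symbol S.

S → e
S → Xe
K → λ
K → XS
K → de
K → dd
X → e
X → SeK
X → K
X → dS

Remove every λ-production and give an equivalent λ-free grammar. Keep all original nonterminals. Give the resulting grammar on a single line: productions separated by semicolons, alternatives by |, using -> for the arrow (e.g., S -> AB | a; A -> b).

S -> e | Xe; K -> S | XS | dd | de; X -> K | e | Se | dS | SeK

Nullable set: {K, X}.
S -> Xe: X nullable, giving Xe | e.
Drop K -> λ.
K -> XS: X nullable, giving S | XS.
X -> K: K nullable, giving K.
X -> SeK: K nullable, giving Se | SeK.
Unchanged (no nullable symbols): S -> e; K -> dd; K -> de; X -> dS; X -> e.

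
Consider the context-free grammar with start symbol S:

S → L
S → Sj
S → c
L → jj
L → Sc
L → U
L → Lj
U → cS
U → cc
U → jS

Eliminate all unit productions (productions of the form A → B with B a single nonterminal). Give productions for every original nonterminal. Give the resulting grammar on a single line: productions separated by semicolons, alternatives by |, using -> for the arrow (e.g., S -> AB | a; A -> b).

S -> c | Lj | Sc | Sj | cS | cc | jS | jj; L -> Lj | Sc | cS | cc | jS | jj; U -> cS | cc | jS

Unit productions: L->U, S->L.
Unit pairs (A ⇒* B via units): (L,U), (S,L), (S,U).
S: inherits non-unit rules of {L, S, U} → Lj | Sc | Sj | c | cS | cc | jS | jj.
L: inherits non-unit rules of {L, U} → Lj | Sc | cS | cc | jS | jj.
U: inherits non-unit rules of {U} → cS | cc | jS.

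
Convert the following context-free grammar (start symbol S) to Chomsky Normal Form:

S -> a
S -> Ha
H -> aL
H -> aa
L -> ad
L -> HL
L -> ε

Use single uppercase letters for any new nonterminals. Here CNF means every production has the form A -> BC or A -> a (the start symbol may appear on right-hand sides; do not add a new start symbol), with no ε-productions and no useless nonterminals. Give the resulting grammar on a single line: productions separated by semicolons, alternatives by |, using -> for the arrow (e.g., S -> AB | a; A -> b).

S -> a | HA; A -> a; B -> d; H -> a | AA | AL; L -> a | AA | AB | AL | HL

Nullable: {L}; after ε-elimination: S -> a | Ha; H -> a | aL | aa; L -> H | HL | ad.
After unit-elimination: S -> a | Ha; H -> a | aL | aa; L -> a | HL | aL | aa | ad.
TERM: introduce A -> a, B -> d and substitute in every rule of length ≥2.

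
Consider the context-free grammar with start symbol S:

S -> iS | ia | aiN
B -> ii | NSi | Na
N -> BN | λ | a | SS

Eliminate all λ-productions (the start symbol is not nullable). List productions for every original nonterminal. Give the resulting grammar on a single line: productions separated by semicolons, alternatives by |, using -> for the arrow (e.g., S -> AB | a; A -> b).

Nullable set: {N}.
S -> aiN: N nullable, giving ai | aiN.
B -> NSi: N nullable, giving NSi | Si.
B -> Na: N nullable, giving Na | a.
Drop N -> λ.
N -> BN: N nullable, giving B | BN.
Unchanged (no nullable symbols): S -> iS; S -> ia; B -> ii; N -> SS; N -> a.

S -> ai | iS | ia | aiN; B -> a | Na | Si | ii | NSi; N -> B | a | BN | SS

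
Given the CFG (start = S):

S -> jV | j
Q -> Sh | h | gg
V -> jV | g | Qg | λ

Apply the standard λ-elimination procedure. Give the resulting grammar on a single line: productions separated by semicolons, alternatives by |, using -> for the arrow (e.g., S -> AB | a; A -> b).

Nullable set: {V}.
S -> jV: V nullable, giving j | jV.
Drop V -> λ.
V -> jV: V nullable, giving j | jV.
Unchanged (no nullable symbols): S -> j; Q -> Sh; Q -> gg; Q -> h; V -> Qg; V -> g.

S -> j | jV; Q -> h | Sh | gg; V -> g | j | Qg | jV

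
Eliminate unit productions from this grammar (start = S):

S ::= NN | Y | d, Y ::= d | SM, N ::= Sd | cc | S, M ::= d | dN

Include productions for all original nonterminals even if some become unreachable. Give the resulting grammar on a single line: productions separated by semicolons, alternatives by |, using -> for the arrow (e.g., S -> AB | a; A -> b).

Unit productions: N->S, S->Y.
Unit pairs (A ⇒* B via units): (N,S), (N,Y), (S,Y).
S: inherits non-unit rules of {S, Y} → NN | SM | d.
M: inherits non-unit rules of {M} → d | dN.
N: inherits non-unit rules of {N, S, Y} → NN | SM | Sd | cc | d.
Y: inherits non-unit rules of {Y} → SM | d.

S -> d | NN | SM; M -> d | dN; N -> d | NN | SM | Sd | cc; Y -> d | SM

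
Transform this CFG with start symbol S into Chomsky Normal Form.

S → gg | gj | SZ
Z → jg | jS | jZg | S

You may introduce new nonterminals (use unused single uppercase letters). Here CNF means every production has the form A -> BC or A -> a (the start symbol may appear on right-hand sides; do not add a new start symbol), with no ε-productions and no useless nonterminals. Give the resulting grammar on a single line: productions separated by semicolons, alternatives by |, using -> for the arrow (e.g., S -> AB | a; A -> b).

No ε-productions.
After unit-elimination: S -> SZ | gg | gj; Z -> SZ | gg | gj | jS | jg | jZg.
TERM: introduce A -> g, B -> j and substitute in every rule of length ≥2.
BIN: Z -> BZA becomes Z -> BC, C -> ZA.

S -> AA | AB | SZ; A -> g; B -> j; C -> ZA; Z -> AA | AB | BA | BC | BS | SZ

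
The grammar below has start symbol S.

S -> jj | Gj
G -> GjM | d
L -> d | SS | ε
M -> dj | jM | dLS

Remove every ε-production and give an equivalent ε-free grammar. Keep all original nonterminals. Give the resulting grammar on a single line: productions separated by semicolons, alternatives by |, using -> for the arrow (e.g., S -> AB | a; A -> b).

S -> Gj | jj; G -> d | GjM; L -> d | SS; M -> dS | dj | jM | dLS

Nullable set: {L}.
Drop L -> ε.
M -> dLS: L nullable, giving dLS | dS.
Unchanged (no nullable symbols): S -> Gj; S -> jj; G -> GjM; G -> d; L -> SS; L -> d; M -> dj; M -> jM.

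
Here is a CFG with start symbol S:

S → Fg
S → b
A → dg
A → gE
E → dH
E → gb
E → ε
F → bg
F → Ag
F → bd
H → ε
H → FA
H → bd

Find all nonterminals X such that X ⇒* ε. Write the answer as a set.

{E, H}

Directly nullable (have an ε-rule): {E, H}.
Not nullable: A, F, S — each has a terminal in every rule's right-hand side or depends on a non-nullable symbol.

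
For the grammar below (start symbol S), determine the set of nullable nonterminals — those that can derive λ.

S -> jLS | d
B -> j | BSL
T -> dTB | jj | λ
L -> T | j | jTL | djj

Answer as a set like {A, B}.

Directly nullable (have an ε-rule): {T}.
L is nullable via L -> T (every symbol on the right is already known nullable).
Not nullable: B, S — each has a terminal in every rule's right-hand side or depends on a non-nullable symbol.

{L, T}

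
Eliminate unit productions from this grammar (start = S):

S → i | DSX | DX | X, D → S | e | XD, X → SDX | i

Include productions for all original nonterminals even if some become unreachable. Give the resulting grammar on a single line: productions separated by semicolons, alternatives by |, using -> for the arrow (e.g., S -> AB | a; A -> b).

Unit productions: D->S, S->X.
Unit pairs (A ⇒* B via units): (D,S), (D,X), (S,X).
S: inherits non-unit rules of {S, X} → DSX | DX | SDX | i.
D: inherits non-unit rules of {D, S, X} → DSX | DX | SDX | XD | e | i.
X: inherits non-unit rules of {X} → SDX | i.

S -> i | DX | DSX | SDX; D -> e | i | DX | XD | DSX | SDX; X -> i | SDX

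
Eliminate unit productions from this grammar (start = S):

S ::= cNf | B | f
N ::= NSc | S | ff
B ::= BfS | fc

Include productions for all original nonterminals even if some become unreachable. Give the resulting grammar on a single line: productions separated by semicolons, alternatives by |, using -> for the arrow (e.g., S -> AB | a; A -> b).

S -> f | fc | BfS | cNf; B -> fc | BfS; N -> f | fc | ff | BfS | NSc | cNf

Unit productions: N->S, S->B.
Unit pairs (A ⇒* B via units): (N,B), (N,S), (S,B).
S: inherits non-unit rules of {B, S} → BfS | cNf | f | fc.
B: inherits non-unit rules of {B} → BfS | fc.
N: inherits non-unit rules of {B, N, S} → BfS | NSc | cNf | f | fc | ff.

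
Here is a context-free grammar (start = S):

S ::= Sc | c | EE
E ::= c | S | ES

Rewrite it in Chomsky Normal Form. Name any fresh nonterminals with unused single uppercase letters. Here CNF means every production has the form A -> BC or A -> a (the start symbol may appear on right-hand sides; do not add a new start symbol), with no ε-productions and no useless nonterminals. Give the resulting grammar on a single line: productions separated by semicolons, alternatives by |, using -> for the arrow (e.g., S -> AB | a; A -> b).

S -> c | EE | SA; A -> c; E -> c | EE | ES | SA

No ε-productions.
After unit-elimination: S -> c | EE | Sc; E -> c | EE | ES | Sc.
TERM: introduce A -> c and substitute in every rule of length ≥2.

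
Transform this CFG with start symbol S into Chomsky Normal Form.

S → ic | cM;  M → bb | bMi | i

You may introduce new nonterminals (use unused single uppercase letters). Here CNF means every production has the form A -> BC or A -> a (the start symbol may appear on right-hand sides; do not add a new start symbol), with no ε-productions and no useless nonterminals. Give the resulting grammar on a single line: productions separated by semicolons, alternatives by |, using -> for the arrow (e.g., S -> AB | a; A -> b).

S -> BC | CM; A -> b; B -> i; C -> c; D -> MB; M -> i | AA | AD

No ε-productions.
No unit productions to eliminate.
TERM: introduce A -> b, C -> c, B -> i and substitute in every rule of length ≥2.
BIN: M -> AMB becomes M -> AD, D -> MB.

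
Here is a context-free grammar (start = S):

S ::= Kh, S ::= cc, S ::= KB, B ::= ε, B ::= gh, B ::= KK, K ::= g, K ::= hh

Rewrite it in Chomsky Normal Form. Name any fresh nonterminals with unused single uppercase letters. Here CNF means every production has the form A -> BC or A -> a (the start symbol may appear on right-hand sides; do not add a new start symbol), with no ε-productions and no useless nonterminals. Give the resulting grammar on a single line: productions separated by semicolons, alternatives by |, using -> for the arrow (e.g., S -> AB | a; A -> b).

Nullable: {B}; after ε-elimination: S -> K | KB | Kh | cc; B -> KK | gh; K -> g | hh.
After unit-elimination: S -> g | KB | Kh | cc | hh; B -> KK | gh; K -> g | hh.
TERM: introduce D -> c, A -> g, C -> h and substitute in every rule of length ≥2.

S -> g | CC | DD | KB | KC; A -> g; B -> AC | KK; C -> h; D -> c; K -> g | CC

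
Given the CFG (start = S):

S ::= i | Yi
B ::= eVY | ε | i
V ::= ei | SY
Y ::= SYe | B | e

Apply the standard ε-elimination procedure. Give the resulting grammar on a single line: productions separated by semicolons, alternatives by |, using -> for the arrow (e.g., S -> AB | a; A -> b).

Nullable set: {B, Y}.
S -> Yi: Y nullable, giving Yi | i.
Drop B -> ε.
B -> eVY: Y nullable, giving eV | eVY.
V -> SY: Y nullable, giving S | SY.
Y -> B: B nullable, giving B.
Y -> SYe: Y nullable, giving SYe | Se.
Unchanged (no nullable symbols): S -> i; B -> i; V -> ei; Y -> e.

S -> i | Yi; B -> i | eV | eVY; V -> S | SY | ei; Y -> B | e | Se | SYe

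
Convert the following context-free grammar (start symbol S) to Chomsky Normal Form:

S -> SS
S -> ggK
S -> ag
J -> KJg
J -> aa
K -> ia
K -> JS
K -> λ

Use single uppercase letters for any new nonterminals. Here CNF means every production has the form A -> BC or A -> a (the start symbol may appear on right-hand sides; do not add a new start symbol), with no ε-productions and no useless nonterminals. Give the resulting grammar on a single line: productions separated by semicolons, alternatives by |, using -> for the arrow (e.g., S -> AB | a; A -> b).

S -> AA | AE | BA | SS; A -> g; B -> a; C -> i; D -> JA; E -> AK; J -> BB | JA | KD; K -> CB | JS

Nullable: {K}; after ε-elimination: S -> SS | ag | gg | ggK; J -> Jg | aa | KJg; K -> JS | ia.
No unit productions to eliminate.
TERM: introduce B -> a, A -> g, C -> i and substitute in every rule of length ≥2.
BIN: J -> KJA becomes J -> KD, D -> JA; S -> AAK becomes S -> AE, E -> AK.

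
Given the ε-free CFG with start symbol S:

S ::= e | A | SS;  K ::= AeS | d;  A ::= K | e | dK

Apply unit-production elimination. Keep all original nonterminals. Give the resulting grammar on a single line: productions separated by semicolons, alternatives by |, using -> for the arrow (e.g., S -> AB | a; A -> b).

S -> d | e | SS | dK | AeS; A -> d | e | dK | AeS; K -> d | AeS

Unit productions: A->K, S->A.
Unit pairs (A ⇒* B via units): (A,K), (S,A), (S,K).
S: inherits non-unit rules of {A, K, S} → AeS | SS | d | dK | e.
A: inherits non-unit rules of {A, K} → AeS | d | dK | e.
K: inherits non-unit rules of {K} → AeS | d.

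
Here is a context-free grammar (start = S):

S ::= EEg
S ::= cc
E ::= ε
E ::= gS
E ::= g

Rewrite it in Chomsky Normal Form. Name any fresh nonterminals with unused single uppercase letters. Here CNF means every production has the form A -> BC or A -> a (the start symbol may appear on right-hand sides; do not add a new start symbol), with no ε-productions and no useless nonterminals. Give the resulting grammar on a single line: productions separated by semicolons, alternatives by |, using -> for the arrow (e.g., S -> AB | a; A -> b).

S -> g | BB | EA | EC; A -> g; B -> c; C -> EA; E -> g | AS

Nullable: {E}; after ε-elimination: S -> g | Eg | cc | EEg; E -> g | gS.
No unit productions to eliminate.
TERM: introduce B -> c, A -> g and substitute in every rule of length ≥2.
BIN: S -> EEA becomes S -> EC, C -> EA.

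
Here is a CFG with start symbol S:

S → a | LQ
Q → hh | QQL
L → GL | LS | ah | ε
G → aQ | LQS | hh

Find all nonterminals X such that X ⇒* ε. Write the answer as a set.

{L}

Directly nullable (have an ε-rule): {L}.
Not nullable: G, Q, S — each has a terminal in every rule's right-hand side or depends on a non-nullable symbol.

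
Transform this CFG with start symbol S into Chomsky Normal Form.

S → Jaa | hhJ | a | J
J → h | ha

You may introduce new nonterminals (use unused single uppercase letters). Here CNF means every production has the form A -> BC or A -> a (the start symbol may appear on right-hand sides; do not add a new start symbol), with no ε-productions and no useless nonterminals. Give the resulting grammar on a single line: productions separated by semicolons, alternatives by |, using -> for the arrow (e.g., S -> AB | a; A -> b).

No ε-productions.
After unit-elimination: S -> a | h | ha | Jaa | hhJ; J -> h | ha.
TERM: introduce B -> a, A -> h and substitute in every rule of length ≥2.
BIN: S -> AAJ becomes S -> AC, C -> AJ; S -> JBB becomes S -> JD, D -> BB.

S -> a | h | AB | AC | JD; A -> h; B -> a; C -> AJ; D -> BB; J -> h | AB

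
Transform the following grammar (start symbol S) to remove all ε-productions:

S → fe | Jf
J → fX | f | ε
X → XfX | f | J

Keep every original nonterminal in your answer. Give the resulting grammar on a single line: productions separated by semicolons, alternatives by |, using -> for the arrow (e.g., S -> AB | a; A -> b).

S -> f | Jf | fe; J -> f | fX; X -> J | f | Xf | fX | XfX

Nullable set: {J, X}.
S -> Jf: J nullable, giving Jf | f.
Drop J -> ε.
J -> fX: X nullable, giving f | fX.
X -> J: J nullable, giving J.
X -> XfX: X, X nullable, giving Xf | XfX | f | fX.
Unchanged (no nullable symbols): S -> fe; J -> f; X -> f.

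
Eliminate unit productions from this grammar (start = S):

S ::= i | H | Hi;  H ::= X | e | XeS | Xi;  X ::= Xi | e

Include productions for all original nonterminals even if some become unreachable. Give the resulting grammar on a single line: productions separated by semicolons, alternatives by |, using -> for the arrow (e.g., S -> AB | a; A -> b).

Unit productions: H->X, S->H.
Unit pairs (A ⇒* B via units): (H,X), (S,H), (S,X).
S: inherits non-unit rules of {H, S, X} → Hi | XeS | Xi | e | i.
H: inherits non-unit rules of {H, X} → XeS | Xi | e.
X: inherits non-unit rules of {X} → Xi | e.

S -> e | i | Hi | Xi | XeS; H -> e | Xi | XeS; X -> e | Xi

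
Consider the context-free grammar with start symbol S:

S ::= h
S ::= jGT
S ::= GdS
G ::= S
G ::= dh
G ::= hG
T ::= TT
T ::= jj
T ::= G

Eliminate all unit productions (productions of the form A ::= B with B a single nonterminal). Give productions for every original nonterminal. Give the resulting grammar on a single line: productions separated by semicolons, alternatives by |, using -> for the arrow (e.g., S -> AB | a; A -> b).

Unit productions: G->S, T->G.
Unit pairs (A ⇒* B via units): (G,S), (T,G), (T,S).
S: inherits non-unit rules of {S} → GdS | h | jGT.
G: inherits non-unit rules of {G, S} → GdS | dh | h | hG | jGT.
T: inherits non-unit rules of {G, S, T} → GdS | TT | dh | h | hG | jGT | jj.

S -> h | GdS | jGT; G -> h | dh | hG | GdS | jGT; T -> h | TT | dh | hG | jj | GdS | jGT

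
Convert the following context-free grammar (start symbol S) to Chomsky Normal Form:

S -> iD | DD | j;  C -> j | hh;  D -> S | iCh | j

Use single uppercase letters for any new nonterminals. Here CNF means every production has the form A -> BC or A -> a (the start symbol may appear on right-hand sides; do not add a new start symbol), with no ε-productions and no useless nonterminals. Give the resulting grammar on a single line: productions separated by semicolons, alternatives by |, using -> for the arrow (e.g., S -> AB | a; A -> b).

No ε-productions.
After unit-elimination: S -> j | DD | iD; C -> j | hh; D -> j | DD | iD | iCh.
TERM: introduce A -> h, B -> i and substitute in every rule of length ≥2.
BIN: D -> BCA becomes D -> BE, E -> CA.

S -> j | BD | DD; A -> h; B -> i; C -> j | AA; D -> j | BD | BE | DD; E -> CA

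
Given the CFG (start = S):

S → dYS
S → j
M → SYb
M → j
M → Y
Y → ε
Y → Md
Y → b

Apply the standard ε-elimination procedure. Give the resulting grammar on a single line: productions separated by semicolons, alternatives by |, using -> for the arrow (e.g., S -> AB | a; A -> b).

Nullable set: {M, Y}.
S -> dYS: Y nullable, giving dS | dYS.
M -> SYb: Y nullable, giving SYb | Sb.
M -> Y: Y nullable, giving Y.
Drop Y -> ε.
Y -> Md: M nullable, giving Md | d.
Unchanged (no nullable symbols): S -> j; M -> j; Y -> b.

S -> j | dS | dYS; M -> Y | j | Sb | SYb; Y -> b | d | Md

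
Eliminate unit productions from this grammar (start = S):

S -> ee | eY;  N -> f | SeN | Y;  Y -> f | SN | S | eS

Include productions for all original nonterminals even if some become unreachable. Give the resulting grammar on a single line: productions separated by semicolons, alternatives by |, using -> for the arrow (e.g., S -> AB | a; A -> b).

S -> eY | ee; N -> f | SN | eS | eY | ee | SeN; Y -> f | SN | eS | eY | ee

Unit productions: N->Y, Y->S.
Unit pairs (A ⇒* B via units): (N,S), (N,Y), (Y,S).
S: inherits non-unit rules of {S} → eY | ee.
N: inherits non-unit rules of {N, S, Y} → SN | SeN | eS | eY | ee | f.
Y: inherits non-unit rules of {S, Y} → SN | eS | eY | ee | f.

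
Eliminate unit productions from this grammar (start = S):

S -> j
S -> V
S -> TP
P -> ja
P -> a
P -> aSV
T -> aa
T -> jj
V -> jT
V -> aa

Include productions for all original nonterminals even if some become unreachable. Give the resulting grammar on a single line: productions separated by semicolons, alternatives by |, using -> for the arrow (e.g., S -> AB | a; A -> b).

Unit productions: S->V.
Unit pairs (A ⇒* B via units): (S,V).
S: inherits non-unit rules of {S, V} → TP | aa | j | jT.
P: inherits non-unit rules of {P} → a | aSV | ja.
T: inherits non-unit rules of {T} → aa | jj.
V: inherits non-unit rules of {V} → aa | jT.

S -> j | TP | aa | jT; P -> a | ja | aSV; T -> aa | jj; V -> aa | jT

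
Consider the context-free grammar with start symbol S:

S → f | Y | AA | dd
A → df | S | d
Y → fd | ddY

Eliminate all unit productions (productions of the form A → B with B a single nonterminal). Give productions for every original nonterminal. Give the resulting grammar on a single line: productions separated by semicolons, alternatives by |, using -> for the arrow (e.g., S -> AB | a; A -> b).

Unit productions: A->S, S->Y.
Unit pairs (A ⇒* B via units): (A,S), (A,Y), (S,Y).
S: inherits non-unit rules of {S, Y} → AA | dd | ddY | f | fd.
A: inherits non-unit rules of {A, S, Y} → AA | d | dd | ddY | df | f | fd.
Y: inherits non-unit rules of {Y} → ddY | fd.

S -> f | AA | dd | fd | ddY; A -> d | f | AA | dd | df | fd | ddY; Y -> fd | ddY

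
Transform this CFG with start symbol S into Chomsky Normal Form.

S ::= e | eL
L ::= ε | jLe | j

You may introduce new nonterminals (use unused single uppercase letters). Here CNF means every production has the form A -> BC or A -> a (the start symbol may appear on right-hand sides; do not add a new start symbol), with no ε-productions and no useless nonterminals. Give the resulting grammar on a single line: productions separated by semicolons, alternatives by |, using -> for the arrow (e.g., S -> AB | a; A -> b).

Nullable: {L}; after ε-elimination: S -> e | eL; L -> j | je | jLe.
No unit productions to eliminate.
TERM: introduce B -> e, A -> j and substitute in every rule of length ≥2.
BIN: L -> ALB becomes L -> AC, C -> LB.

S -> e | BL; A -> j; B -> e; C -> LB; L -> j | AB | AC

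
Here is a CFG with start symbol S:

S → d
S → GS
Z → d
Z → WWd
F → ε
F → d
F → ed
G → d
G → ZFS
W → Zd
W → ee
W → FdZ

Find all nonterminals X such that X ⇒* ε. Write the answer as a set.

Directly nullable (have an ε-rule): {F}.
Not nullable: G, S, W, Z — each has a terminal in every rule's right-hand side or depends on a non-nullable symbol.

{F}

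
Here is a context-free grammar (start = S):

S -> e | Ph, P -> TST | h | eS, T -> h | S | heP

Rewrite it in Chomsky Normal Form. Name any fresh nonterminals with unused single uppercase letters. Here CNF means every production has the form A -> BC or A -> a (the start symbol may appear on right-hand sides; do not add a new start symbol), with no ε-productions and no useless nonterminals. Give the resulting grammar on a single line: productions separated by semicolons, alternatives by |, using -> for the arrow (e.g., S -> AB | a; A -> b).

S -> e | PB; A -> e; B -> h; C -> ST; D -> AP; P -> h | AS | TC; T -> e | h | BD | PB

No ε-productions.
After unit-elimination: S -> e | Ph; P -> h | eS | TST; T -> e | h | Ph | heP.
TERM: introduce A -> e, B -> h and substitute in every rule of length ≥2.
BIN: P -> TST becomes P -> TC, C -> ST; T -> BAP becomes T -> BD, D -> AP.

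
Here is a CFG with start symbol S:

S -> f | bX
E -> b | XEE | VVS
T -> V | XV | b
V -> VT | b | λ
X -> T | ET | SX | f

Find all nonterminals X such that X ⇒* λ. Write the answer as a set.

Directly nullable (have an ε-rule): {V}.
T is nullable via T -> V (every symbol on the right is already known nullable).
X is nullable via X -> T (every symbol on the right is already known nullable).
Not nullable: E, S — each has a terminal in every rule's right-hand side or depends on a non-nullable symbol.

{T, V, X}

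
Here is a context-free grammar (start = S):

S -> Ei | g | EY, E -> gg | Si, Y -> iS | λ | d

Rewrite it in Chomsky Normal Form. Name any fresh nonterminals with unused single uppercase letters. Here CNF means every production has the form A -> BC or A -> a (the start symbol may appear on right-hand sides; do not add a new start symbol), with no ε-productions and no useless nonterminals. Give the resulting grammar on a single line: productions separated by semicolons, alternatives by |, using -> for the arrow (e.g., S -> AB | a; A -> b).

Nullable: {Y}; after ε-elimination: S -> E | g | EY | Ei; E -> Si | gg; Y -> d | iS.
After unit-elimination: S -> g | EY | Ei | Si | gg; E -> Si | gg; Y -> d | iS.
TERM: introduce B -> g, A -> i and substitute in every rule of length ≥2.

S -> g | BB | EA | EY | SA; A -> i; B -> g; E -> BB | SA; Y -> d | AS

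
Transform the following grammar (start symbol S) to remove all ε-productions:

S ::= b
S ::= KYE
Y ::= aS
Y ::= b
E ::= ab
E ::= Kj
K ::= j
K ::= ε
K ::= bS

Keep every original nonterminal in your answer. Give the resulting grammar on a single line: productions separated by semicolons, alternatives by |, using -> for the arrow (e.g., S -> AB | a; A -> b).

Nullable set: {K}.
S -> KYE: K nullable, giving KYE | YE.
E -> Kj: K nullable, giving Kj | j.
Drop K -> ε.
Unchanged (no nullable symbols): S -> b; E -> ab; K -> bS; K -> j; Y -> aS; Y -> b.

S -> b | YE | KYE; E -> j | Kj | ab; K -> j | bS; Y -> b | aS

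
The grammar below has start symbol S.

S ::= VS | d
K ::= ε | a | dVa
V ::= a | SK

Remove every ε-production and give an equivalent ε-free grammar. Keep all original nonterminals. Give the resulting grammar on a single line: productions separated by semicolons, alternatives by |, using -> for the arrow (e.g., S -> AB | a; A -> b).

Nullable set: {K}.
Drop K -> ε.
V -> SK: K nullable, giving S | SK.
Unchanged (no nullable symbols): S -> VS; S -> d; K -> a; K -> dVa; V -> a.

S -> d | VS; K -> a | dVa; V -> S | a | SK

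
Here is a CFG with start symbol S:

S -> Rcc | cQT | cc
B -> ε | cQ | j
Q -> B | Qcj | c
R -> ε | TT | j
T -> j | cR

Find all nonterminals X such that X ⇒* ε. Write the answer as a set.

{B, Q, R}

Directly nullable (have an ε-rule): {B, R}.
Q is nullable via Q -> B (every symbol on the right is already known nullable).
Not nullable: S, T — each has a terminal in every rule's right-hand side or depends on a non-nullable symbol.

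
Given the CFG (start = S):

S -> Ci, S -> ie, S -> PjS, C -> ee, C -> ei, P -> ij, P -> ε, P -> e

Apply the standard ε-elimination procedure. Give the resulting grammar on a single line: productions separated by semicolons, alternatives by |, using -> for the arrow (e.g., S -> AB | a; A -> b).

Nullable set: {P}.
S -> PjS: P nullable, giving PjS | jS.
Drop P -> ε.
Unchanged (no nullable symbols): S -> Ci; S -> ie; C -> ee; C -> ei; P -> e; P -> ij.

S -> Ci | ie | jS | PjS; C -> ee | ei; P -> e | ij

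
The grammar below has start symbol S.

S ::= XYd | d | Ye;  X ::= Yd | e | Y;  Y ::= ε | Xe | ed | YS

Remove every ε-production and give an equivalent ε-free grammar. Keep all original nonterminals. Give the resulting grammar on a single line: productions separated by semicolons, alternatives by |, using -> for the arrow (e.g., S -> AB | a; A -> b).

S -> d | e | Xd | Yd | Ye | XYd; X -> Y | d | e | Yd; Y -> S | e | Xe | YS | ed

Nullable set: {X, Y}.
S -> XYd: X, Y nullable, giving XYd | Xd | Yd | d.
S -> Ye: Y nullable, giving Ye | e.
X -> Y: Y nullable, giving Y.
X -> Yd: Y nullable, giving Yd | d.
Drop Y -> ε.
Y -> Xe: X nullable, giving Xe | e.
Y -> YS: Y nullable, giving S | YS.
Unchanged (no nullable symbols): S -> d; X -> e; Y -> ed.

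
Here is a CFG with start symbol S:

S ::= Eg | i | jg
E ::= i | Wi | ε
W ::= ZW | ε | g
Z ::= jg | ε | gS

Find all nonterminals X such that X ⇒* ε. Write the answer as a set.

Directly nullable (have an ε-rule): {E, W, Z}.
Not nullable: S — each has a terminal in every rule's right-hand side or depends on a non-nullable symbol.

{E, W, Z}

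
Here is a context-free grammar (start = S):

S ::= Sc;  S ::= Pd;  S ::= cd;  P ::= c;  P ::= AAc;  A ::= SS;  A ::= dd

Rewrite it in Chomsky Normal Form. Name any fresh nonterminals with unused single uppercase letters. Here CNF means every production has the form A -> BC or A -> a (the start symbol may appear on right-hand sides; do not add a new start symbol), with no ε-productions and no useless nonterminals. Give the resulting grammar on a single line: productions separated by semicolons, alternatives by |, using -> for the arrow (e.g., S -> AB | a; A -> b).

S -> CB | PB | SC; A -> BB | SS; B -> d; C -> c; D -> AC; P -> c | AD

No ε-productions.
No unit productions to eliminate.
TERM: introduce C -> c, B -> d and substitute in every rule of length ≥2.
BIN: P -> AAC becomes P -> AD, D -> AC.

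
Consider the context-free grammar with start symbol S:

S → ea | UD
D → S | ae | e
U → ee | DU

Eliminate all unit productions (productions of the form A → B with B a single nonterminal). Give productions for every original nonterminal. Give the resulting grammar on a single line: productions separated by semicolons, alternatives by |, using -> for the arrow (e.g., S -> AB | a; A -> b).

S -> UD | ea; D -> e | UD | ae | ea; U -> DU | ee

Unit productions: D->S.
Unit pairs (A ⇒* B via units): (D,S).
S: inherits non-unit rules of {S} → UD | ea.
D: inherits non-unit rules of {D, S} → UD | ae | e | ea.
U: inherits non-unit rules of {U} → DU | ee.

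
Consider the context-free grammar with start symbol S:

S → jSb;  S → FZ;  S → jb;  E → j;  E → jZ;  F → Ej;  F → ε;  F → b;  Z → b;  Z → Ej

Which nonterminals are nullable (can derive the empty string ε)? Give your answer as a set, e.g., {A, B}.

{F}

Directly nullable (have an ε-rule): {F}.
Not nullable: E, S, Z — each has a terminal in every rule's right-hand side or depends on a non-nullable symbol.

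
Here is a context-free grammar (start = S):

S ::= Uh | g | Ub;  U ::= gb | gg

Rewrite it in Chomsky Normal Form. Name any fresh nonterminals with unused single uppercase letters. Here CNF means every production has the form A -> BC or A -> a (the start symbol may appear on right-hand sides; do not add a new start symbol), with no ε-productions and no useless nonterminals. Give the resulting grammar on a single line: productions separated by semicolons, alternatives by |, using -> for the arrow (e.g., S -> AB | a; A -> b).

No ε-productions.
No unit productions to eliminate.
TERM: introduce A -> b, C -> g, B -> h and substitute in every rule of length ≥2.

S -> g | UA | UB; A -> b; B -> h; C -> g; U -> CA | CC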